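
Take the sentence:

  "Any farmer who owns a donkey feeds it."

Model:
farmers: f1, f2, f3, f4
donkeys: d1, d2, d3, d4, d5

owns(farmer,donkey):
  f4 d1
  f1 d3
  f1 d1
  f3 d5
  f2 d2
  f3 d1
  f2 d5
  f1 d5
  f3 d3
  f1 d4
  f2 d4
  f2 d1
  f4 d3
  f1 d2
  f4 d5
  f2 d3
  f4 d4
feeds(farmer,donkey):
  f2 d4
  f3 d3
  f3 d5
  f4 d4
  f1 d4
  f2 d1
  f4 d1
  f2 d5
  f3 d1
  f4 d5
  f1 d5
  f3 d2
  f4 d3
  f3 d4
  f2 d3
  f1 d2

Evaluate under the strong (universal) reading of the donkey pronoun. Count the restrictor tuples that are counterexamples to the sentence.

"it" takes "a donkey" as antecedent — a donkey pronoun bound across the clause boundary.
Strong reading: for every (f,d) with owns(f,d), feeds(f,d).
Restrictor pairs: (f1,d1) ✗  (f1,d2) ✓  (f1,d3) ✗  (f1,d4) ✓  (f1,d5) ✓  (f2,d1) ✓  (f2,d2) ✗  (f2,d3) ✓  (f2,d4) ✓  (f2,d5) ✓  (f3,d1) ✓  (f3,d3) ✓  (f3,d5) ✓  (f4,d1) ✓  (f4,d3) ✓  (f4,d4) ✓  (f4,d5) ✓
Counterexamples (restrictor pairs failing the scope): 3.

3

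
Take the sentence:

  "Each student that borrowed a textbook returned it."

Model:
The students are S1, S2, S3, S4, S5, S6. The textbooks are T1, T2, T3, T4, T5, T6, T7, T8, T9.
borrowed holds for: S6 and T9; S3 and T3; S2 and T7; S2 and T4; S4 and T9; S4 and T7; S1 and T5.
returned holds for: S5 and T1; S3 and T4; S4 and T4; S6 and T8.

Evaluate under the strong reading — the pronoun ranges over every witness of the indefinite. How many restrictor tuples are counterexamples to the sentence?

"it" takes "a textbook" as antecedent — a donkey pronoun bound across the clause boundary.
Strong reading: for every (s,t) with borrowed(s,t), returned(s,t).
Restrictor pairs: (S1,T5) ✗  (S2,T4) ✗  (S2,T7) ✗  (S3,T3) ✗  (S4,T7) ✗  (S4,T9) ✗  (S6,T9) ✗
Counterexamples (restrictor pairs failing the scope): 7.

7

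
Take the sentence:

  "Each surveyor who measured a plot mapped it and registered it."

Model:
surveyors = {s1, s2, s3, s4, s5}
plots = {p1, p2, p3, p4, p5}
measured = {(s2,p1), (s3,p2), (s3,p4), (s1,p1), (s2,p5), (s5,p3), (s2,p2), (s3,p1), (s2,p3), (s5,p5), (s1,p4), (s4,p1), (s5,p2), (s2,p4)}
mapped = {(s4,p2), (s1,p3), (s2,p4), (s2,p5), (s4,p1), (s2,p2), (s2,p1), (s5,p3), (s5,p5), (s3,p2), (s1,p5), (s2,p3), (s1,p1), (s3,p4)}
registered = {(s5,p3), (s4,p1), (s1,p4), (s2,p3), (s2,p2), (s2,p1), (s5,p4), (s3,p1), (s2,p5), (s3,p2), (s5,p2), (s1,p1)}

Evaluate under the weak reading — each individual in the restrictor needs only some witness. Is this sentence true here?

"it" takes "a plot" as antecedent — a donkey pronoun bound across the clause boundary.
Weak reading: every surveyor s with some measured-plot has at least one measured-plot p such that mapped(s,p) ∧ registered(s,p).
Per surveyor: s1:✓  s2:✓  s3:✓  s4:✓  s5:✓
Every surveyor in the restrictor has a witness.

True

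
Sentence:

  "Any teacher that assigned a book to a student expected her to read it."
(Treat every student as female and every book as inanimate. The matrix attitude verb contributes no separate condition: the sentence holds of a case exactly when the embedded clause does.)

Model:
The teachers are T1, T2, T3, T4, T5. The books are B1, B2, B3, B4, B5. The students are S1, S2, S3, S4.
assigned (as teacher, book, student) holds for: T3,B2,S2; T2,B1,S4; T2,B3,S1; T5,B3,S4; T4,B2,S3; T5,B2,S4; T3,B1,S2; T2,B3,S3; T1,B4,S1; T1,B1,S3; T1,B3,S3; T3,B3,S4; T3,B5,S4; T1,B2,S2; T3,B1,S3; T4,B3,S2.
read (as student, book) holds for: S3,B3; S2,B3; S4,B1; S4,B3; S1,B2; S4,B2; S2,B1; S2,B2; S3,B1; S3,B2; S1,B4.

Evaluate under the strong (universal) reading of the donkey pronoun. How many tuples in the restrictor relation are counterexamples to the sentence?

2

"her" takes "a student" as antecedent and "it" takes "a book"; both are donkey pronouns co-varying with the restrictor.
Strong reading: for every (t,b,s) with assigned(t,b,s), read(s,b).
Restrictor triples: (T1,B1,S3)→read(S3,B1) ✓  (T1,B2,S2)→read(S2,B2) ✓  (T1,B3,S3)→read(S3,B3) ✓  (T1,B4,S1)→read(S1,B4) ✓  (T2,B1,S4)→read(S4,B1) ✓  (T2,B3,S1)→read(S1,B3) ✗  (T2,B3,S3)→read(S3,B3) ✓  (T3,B1,S2)→read(S2,B1) ✓  (T3,B1,S3)→read(S3,B1) ✓  (T3,B2,S2)→read(S2,B2) ✓  (T3,B3,S4)→read(S4,B3) ✓  (T3,B5,S4)→read(S4,B5) ✗  (T4,B2,S3)→read(S3,B2) ✓  (T4,B3,S2)→read(S2,B3) ✓  (T5,B2,S4)→read(S4,B2) ✓  (T5,B3,S4)→read(S4,B3) ✓
Counterexamples (restrictor triples failing the scope): 2.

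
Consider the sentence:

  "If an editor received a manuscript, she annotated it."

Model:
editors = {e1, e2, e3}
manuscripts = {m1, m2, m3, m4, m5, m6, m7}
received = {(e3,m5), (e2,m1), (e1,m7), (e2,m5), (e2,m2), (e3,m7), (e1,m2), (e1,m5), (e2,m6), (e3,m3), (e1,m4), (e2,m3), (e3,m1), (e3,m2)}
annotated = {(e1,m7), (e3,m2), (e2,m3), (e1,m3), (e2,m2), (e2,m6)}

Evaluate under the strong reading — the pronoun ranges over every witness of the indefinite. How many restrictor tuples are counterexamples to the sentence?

9

"it" takes "a manuscript" as antecedent — a donkey pronoun bound across the clause boundary.
Strong reading: for every (e,m) with received(e,m), annotated(e,m).
Restrictor pairs: (e1,m2) ✗  (e1,m4) ✗  (e1,m5) ✗  (e1,m7) ✓  (e2,m1) ✗  (e2,m2) ✓  (e2,m3) ✓  (e2,m5) ✗  (e2,m6) ✓  (e3,m1) ✗  (e3,m2) ✓  (e3,m3) ✗  (e3,m5) ✗  (e3,m7) ✗
Counterexamples (restrictor pairs failing the scope): 9.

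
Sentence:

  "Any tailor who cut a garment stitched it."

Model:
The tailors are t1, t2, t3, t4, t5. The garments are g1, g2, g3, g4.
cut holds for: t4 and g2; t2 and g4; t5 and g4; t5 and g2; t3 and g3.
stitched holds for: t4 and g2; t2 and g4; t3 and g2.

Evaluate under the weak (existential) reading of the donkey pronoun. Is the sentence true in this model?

"it" takes "a garment" as antecedent — a donkey pronoun bound across the clause boundary.
Weak reading: every tailor t with some cut-garment has at least one cut-garment g such that stitched(t,g).
Per tailor: t2:✓  t3:✗  t4:✓  t5:✗
t3 has no witness among its cut-garments.

False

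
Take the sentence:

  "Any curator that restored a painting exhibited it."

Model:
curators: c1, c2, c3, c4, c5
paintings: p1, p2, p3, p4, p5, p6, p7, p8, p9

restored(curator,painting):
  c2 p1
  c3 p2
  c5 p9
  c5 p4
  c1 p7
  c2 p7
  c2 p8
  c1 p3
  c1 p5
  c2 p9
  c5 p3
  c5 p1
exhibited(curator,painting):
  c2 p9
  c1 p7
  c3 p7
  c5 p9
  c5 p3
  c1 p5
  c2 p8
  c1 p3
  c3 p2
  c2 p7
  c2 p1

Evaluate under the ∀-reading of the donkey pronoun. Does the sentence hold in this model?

False

"it" takes "a painting" as antecedent — a donkey pronoun bound across the clause boundary.
Strong reading: for every (c,p) with restored(c,p), exhibited(c,p).
Restrictor pairs: (c1,p3) ✓  (c1,p5) ✓  (c1,p7) ✓  (c2,p1) ✓  (c2,p7) ✓  (c2,p8) ✓  (c2,p9) ✓  (c3,p2) ✓  (c5,p1) ✗  (c5,p3) ✓  (c5,p4) ✗  (c5,p9) ✓
Counterexample: (c5,p1) is in restored but fails the scope.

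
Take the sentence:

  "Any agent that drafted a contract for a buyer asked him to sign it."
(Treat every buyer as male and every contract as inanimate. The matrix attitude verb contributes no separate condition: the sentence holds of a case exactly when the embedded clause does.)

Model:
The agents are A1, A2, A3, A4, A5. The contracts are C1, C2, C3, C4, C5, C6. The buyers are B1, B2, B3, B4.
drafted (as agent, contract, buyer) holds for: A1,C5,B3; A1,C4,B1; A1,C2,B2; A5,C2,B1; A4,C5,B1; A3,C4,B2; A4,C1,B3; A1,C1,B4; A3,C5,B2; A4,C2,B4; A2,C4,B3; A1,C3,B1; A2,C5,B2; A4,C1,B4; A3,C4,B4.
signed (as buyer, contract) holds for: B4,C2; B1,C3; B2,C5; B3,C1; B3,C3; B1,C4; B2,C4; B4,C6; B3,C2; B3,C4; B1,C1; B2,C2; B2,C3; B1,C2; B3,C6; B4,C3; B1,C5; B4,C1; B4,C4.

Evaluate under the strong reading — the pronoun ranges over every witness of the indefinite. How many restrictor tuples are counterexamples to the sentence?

1

"him" takes "a buyer" as antecedent and "it" takes "a contract"; both are donkey pronouns co-varying with the restrictor.
Strong reading: for every (a,c,b) with drafted(a,c,b), signed(b,c).
Restrictor triples: (A1,C1,B4)→signed(B4,C1) ✓  (A1,C2,B2)→signed(B2,C2) ✓  (A1,C3,B1)→signed(B1,C3) ✓  (A1,C4,B1)→signed(B1,C4) ✓  (A1,C5,B3)→signed(B3,C5) ✗  (A2,C4,B3)→signed(B3,C4) ✓  (A2,C5,B2)→signed(B2,C5) ✓  (A3,C4,B2)→signed(B2,C4) ✓  (A3,C4,B4)→signed(B4,C4) ✓  (A3,C5,B2)→signed(B2,C5) ✓  (A4,C1,B3)→signed(B3,C1) ✓  (A4,C1,B4)→signed(B4,C1) ✓  (A4,C2,B4)→signed(B4,C2) ✓  (A4,C5,B1)→signed(B1,C5) ✓  (A5,C2,B1)→signed(B1,C2) ✓
Counterexamples (restrictor triples failing the scope): 1.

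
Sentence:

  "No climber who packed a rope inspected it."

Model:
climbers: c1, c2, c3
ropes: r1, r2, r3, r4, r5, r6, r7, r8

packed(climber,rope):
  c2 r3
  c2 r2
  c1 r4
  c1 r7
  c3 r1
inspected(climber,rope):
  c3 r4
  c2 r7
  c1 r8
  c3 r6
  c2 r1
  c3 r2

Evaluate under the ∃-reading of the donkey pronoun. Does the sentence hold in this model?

"it" takes "a rope" as antecedent — a donkey pronoun bound across the clause boundary.
Truth condition: for no (c,r) with packed(c,r) does inspected(c,r) hold.
Restrictor pairs — does the scope hold? (c1,r4):fails  (c1,r7):fails  (c2,r2):fails  (c2,r3):fails  (c3,r1):fails
Scope holds for no restrictor pair, so the sentence is true.

True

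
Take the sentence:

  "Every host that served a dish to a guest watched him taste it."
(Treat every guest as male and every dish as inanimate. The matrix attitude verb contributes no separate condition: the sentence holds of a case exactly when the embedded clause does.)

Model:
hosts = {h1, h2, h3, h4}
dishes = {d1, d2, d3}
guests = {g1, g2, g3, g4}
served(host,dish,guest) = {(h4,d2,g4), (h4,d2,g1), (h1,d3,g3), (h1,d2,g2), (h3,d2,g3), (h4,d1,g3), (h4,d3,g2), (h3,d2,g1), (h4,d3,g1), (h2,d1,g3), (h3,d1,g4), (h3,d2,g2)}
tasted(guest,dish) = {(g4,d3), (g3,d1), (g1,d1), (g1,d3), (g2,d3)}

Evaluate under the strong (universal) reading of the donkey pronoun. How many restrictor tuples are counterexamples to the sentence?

"him" takes "a guest" as antecedent and "it" takes "a dish"; both are donkey pronouns co-varying with the restrictor.
Strong reading: for every (h,d,g) with served(h,d,g), tasted(g,d).
Restrictor triples: (h1,d2,g2)→tasted(g2,d2) ✗  (h1,d3,g3)→tasted(g3,d3) ✗  (h2,d1,g3)→tasted(g3,d1) ✓  (h3,d1,g4)→tasted(g4,d1) ✗  (h3,d2,g1)→tasted(g1,d2) ✗  (h3,d2,g2)→tasted(g2,d2) ✗  (h3,d2,g3)→tasted(g3,d2) ✗  (h4,d1,g3)→tasted(g3,d1) ✓  (h4,d2,g1)→tasted(g1,d2) ✗  (h4,d2,g4)→tasted(g4,d2) ✗  (h4,d3,g1)→tasted(g1,d3) ✓  (h4,d3,g2)→tasted(g2,d3) ✓
Counterexamples (restrictor triples failing the scope): 8.

8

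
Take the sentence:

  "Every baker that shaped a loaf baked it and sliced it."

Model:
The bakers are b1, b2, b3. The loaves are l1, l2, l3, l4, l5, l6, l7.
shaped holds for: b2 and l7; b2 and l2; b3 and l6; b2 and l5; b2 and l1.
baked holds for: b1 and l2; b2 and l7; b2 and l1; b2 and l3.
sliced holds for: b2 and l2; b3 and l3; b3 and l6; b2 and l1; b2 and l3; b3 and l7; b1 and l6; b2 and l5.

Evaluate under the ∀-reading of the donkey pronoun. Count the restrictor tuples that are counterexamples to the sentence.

"it" takes "a loaf" as antecedent — a donkey pronoun bound across the clause boundary.
Strong reading: for every (b,l) with shaped(b,l), baked(b,l) ∧ sliced(b,l).
Restrictor pairs: (b2,l1) ✓  (b2,l2) ✗  (b2,l5) ✗  (b2,l7) ✗  (b3,l6) ✗
Counterexamples (restrictor pairs failing the scope): 4.

4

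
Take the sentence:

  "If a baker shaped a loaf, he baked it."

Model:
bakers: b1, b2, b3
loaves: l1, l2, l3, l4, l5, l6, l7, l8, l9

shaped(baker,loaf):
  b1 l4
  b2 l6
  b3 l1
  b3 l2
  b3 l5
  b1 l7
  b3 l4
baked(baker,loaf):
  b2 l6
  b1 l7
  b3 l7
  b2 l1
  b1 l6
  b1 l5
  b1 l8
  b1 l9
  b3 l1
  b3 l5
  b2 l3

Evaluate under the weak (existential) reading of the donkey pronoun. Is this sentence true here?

"it" takes "a loaf" as antecedent — a donkey pronoun bound across the clause boundary.
Weak reading: every baker b with some shaped-loaf has at least one shaped-loaf l such that baked(b,l).
Per baker: b1:✓  b2:✓  b3:✓
Every baker in the restrictor has a witness.

True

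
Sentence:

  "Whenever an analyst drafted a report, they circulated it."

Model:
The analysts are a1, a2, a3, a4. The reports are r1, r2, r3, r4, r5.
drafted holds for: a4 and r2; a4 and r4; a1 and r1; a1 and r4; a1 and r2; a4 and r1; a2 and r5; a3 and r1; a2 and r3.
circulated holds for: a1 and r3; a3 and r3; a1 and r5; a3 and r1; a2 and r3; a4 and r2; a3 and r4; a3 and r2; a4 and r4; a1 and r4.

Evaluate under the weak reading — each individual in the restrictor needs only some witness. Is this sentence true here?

True

"it" takes "a report" as antecedent — a donkey pronoun bound across the clause boundary.
Weak reading: every analyst a with some drafted-report has at least one drafted-report r such that circulated(a,r).
Per analyst: a1:✓  a2:✓  a3:✓  a4:✓
Every analyst in the restrictor has a witness.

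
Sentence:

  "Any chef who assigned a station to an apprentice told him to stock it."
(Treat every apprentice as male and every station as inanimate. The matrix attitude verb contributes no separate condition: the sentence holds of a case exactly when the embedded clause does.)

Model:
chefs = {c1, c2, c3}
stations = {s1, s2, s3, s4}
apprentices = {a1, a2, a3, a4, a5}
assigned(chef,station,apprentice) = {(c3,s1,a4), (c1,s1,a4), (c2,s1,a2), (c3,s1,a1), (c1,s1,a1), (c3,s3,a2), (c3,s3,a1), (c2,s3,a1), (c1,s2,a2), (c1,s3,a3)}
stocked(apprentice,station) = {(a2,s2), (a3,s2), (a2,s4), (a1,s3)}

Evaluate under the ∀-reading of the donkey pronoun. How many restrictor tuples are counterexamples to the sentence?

"him" takes "an apprentice" as antecedent and "it" takes "a station"; both are donkey pronouns co-varying with the restrictor.
Strong reading: for every (c,s,a) with assigned(c,s,a), stocked(a,s).
Restrictor triples: (c1,s1,a1)→stocked(a1,s1) ✗  (c1,s1,a4)→stocked(a4,s1) ✗  (c1,s2,a2)→stocked(a2,s2) ✓  (c1,s3,a3)→stocked(a3,s3) ✗  (c2,s1,a2)→stocked(a2,s1) ✗  (c2,s3,a1)→stocked(a1,s3) ✓  (c3,s1,a1)→stocked(a1,s1) ✗  (c3,s1,a4)→stocked(a4,s1) ✗  (c3,s3,a1)→stocked(a1,s3) ✓  (c3,s3,a2)→stocked(a2,s3) ✗
Counterexamples (restrictor triples failing the scope): 7.

7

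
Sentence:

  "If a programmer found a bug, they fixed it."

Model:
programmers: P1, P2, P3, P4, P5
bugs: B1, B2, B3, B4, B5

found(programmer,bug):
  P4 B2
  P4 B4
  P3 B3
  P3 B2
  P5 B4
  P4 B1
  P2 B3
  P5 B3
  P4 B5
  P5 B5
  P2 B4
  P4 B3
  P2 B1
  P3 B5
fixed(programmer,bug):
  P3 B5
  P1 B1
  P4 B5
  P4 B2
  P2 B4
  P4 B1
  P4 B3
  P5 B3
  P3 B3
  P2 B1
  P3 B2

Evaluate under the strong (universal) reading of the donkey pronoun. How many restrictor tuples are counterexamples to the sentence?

4

"it" takes "a bug" as antecedent — a donkey pronoun bound across the clause boundary.
Strong reading: for every (p,b) with found(p,b), fixed(p,b).
Restrictor pairs: (P2,B1) ✓  (P2,B3) ✗  (P2,B4) ✓  (P3,B2) ✓  (P3,B3) ✓  (P3,B5) ✓  (P4,B1) ✓  (P4,B2) ✓  (P4,B3) ✓  (P4,B4) ✗  (P4,B5) ✓  (P5,B3) ✓  (P5,B4) ✗  (P5,B5) ✗
Counterexamples (restrictor pairs failing the scope): 4.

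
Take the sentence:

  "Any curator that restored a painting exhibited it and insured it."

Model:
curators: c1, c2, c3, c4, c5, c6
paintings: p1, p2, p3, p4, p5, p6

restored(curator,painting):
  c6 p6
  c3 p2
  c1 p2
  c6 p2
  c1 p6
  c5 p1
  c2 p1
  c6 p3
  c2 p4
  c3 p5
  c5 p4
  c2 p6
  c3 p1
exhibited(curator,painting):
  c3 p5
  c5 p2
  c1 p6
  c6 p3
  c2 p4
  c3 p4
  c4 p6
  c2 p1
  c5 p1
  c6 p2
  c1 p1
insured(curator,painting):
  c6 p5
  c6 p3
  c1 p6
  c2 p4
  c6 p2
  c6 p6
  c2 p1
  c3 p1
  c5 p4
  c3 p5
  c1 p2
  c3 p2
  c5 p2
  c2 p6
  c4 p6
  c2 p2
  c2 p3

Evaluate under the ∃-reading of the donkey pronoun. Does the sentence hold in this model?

False

"it" takes "a painting" as antecedent — a donkey pronoun bound across the clause boundary.
Weak reading: every curator c with some restored-painting has at least one restored-painting p such that exhibited(c,p) ∧ insured(c,p).
Per curator: c1:✓  c2:✓  c3:✓  c5:✗  c6:✓
c5 has no witness among its restored-paintings.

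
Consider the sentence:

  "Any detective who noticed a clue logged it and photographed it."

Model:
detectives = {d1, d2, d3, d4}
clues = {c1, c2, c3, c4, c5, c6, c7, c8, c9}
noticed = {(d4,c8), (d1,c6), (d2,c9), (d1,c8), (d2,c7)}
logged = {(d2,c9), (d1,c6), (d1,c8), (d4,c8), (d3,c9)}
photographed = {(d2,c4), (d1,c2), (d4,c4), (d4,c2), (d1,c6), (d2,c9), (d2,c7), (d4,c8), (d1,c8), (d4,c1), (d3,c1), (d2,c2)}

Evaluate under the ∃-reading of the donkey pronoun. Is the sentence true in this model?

True

"it" takes "a clue" as antecedent — a donkey pronoun bound across the clause boundary.
Weak reading: every detective d with some noticed-clue has at least one noticed-clue c such that logged(d,c) ∧ photographed(d,c).
Per detective: d1:✓  d2:✓  d4:✓
Every detective in the restrictor has a witness.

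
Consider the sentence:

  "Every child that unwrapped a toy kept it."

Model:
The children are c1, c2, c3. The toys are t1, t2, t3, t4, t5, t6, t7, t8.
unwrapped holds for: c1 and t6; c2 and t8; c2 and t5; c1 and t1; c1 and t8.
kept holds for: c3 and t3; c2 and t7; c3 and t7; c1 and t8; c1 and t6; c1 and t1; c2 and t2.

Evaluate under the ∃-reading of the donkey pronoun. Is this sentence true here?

"it" takes "a toy" as antecedent — a donkey pronoun bound across the clause boundary.
Weak reading: every child c with some unwrapped-toy has at least one unwrapped-toy t such that kept(c,t).
Per child: c1:✓  c2:✗
c2 has no witness among its unwrapped-toys.

False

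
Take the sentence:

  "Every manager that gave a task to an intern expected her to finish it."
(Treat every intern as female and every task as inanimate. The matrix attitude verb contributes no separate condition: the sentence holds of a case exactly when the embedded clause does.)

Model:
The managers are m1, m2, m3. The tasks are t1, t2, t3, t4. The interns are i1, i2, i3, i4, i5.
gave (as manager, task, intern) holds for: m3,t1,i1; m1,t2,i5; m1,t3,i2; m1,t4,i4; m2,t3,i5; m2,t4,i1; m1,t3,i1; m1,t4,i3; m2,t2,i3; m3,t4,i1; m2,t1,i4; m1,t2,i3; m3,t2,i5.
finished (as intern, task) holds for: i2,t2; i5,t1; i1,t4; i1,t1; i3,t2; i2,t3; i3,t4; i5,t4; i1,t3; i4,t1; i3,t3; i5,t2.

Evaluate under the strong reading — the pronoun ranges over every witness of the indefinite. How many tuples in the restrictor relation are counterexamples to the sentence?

"her" takes "an intern" as antecedent and "it" takes "a task"; both are donkey pronouns co-varying with the restrictor.
Strong reading: for every (m,t,i) with gave(m,t,i), finished(i,t).
Restrictor triples: (m1,t2,i3)→finished(i3,t2) ✓  (m1,t2,i5)→finished(i5,t2) ✓  (m1,t3,i1)→finished(i1,t3) ✓  (m1,t3,i2)→finished(i2,t3) ✓  (m1,t4,i3)→finished(i3,t4) ✓  (m1,t4,i4)→finished(i4,t4) ✗  (m2,t1,i4)→finished(i4,t1) ✓  (m2,t2,i3)→finished(i3,t2) ✓  (m2,t3,i5)→finished(i5,t3) ✗  (m2,t4,i1)→finished(i1,t4) ✓  (m3,t1,i1)→finished(i1,t1) ✓  (m3,t2,i5)→finished(i5,t2) ✓  (m3,t4,i1)→finished(i1,t4) ✓
Counterexamples (restrictor triples failing the scope): 2.

2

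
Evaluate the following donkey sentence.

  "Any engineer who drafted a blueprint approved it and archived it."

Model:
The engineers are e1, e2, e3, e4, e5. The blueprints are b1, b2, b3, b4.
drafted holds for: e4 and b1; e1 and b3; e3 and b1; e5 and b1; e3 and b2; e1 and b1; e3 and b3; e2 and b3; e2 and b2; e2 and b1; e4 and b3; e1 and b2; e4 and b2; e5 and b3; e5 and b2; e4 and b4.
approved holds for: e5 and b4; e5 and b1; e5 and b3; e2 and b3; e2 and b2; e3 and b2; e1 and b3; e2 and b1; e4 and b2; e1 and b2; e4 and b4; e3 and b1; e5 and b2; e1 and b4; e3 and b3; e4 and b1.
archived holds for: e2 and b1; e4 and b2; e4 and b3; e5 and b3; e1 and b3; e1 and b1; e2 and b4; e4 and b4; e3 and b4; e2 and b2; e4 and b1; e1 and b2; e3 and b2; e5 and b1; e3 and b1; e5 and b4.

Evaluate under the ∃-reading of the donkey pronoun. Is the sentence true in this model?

True

"it" takes "a blueprint" as antecedent — a donkey pronoun bound across the clause boundary.
Weak reading: every engineer e with some drafted-blueprint has at least one drafted-blueprint b such that approved(e,b) ∧ archived(e,b).
Per engineer: e1:✓  e2:✓  e3:✓  e4:✓  e5:✓
Every engineer in the restrictor has a witness.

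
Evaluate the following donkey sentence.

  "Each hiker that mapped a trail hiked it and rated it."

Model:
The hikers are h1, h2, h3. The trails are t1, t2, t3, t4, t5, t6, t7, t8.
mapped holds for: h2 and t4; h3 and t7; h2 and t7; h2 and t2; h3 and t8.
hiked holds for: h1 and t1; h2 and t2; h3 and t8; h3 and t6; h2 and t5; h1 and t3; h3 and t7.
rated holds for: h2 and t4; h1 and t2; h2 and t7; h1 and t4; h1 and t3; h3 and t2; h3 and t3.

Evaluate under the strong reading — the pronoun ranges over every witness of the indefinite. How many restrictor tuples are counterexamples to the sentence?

5

"it" takes "a trail" as antecedent — a donkey pronoun bound across the clause boundary.
Strong reading: for every (h,t) with mapped(h,t), hiked(h,t) ∧ rated(h,t).
Restrictor pairs: (h2,t2) ✗  (h2,t4) ✗  (h2,t7) ✗  (h3,t7) ✗  (h3,t8) ✗
Counterexamples (restrictor pairs failing the scope): 5.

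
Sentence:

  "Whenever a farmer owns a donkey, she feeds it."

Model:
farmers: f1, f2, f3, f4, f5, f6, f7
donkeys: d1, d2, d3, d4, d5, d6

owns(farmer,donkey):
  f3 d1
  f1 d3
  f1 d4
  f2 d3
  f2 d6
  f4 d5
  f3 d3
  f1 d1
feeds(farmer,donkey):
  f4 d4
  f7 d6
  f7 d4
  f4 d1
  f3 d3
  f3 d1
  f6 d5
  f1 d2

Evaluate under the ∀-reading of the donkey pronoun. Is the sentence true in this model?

False

"it" takes "a donkey" as antecedent — a donkey pronoun bound across the clause boundary.
Strong reading: for every (f,d) with owns(f,d), feeds(f,d).
Restrictor pairs: (f1,d1) ✗  (f1,d3) ✗  (f1,d4) ✗  (f2,d3) ✗  (f2,d6) ✗  (f3,d1) ✓  (f3,d3) ✓  (f4,d5) ✗
Counterexample: (f1,d1) is in owns but fails the scope.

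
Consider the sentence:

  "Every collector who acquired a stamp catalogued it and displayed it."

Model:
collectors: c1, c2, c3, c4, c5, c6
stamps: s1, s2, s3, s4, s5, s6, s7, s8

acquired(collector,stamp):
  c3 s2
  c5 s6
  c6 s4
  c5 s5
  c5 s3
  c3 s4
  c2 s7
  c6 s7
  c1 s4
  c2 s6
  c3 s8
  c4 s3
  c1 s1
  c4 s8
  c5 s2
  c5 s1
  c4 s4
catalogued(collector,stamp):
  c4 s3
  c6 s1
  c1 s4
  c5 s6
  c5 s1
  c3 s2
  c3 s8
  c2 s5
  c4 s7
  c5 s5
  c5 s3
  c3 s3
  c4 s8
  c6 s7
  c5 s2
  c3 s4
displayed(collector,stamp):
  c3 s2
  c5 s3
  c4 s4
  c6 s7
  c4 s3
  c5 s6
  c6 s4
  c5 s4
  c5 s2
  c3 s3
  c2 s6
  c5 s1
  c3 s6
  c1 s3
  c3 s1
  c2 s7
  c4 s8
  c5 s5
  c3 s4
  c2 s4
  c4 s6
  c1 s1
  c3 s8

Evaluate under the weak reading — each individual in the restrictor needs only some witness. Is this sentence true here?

False

"it" takes "a stamp" as antecedent — a donkey pronoun bound across the clause boundary.
Weak reading: every collector c with some acquired-stamp has at least one acquired-stamp s such that catalogued(c,s) ∧ displayed(c,s).
Per collector: c1:✗  c2:✗  c3:✓  c4:✓  c5:✓  c6:✓
c1 has no witness among its acquired-stamps.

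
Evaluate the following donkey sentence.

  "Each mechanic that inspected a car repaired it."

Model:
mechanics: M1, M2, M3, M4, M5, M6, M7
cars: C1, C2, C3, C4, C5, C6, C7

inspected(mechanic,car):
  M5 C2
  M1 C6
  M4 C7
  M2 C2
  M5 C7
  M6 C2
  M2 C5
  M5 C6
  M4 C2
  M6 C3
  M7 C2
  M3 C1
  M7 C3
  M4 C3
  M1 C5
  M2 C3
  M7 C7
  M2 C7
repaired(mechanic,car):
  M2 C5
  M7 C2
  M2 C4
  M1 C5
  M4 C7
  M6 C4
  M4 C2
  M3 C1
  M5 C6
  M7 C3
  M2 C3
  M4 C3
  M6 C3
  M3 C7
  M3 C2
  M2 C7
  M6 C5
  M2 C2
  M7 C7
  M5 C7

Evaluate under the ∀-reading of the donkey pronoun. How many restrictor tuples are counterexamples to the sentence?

"it" takes "a car" as antecedent — a donkey pronoun bound across the clause boundary.
Strong reading: for every (m,c) with inspected(m,c), repaired(m,c).
Restrictor pairs: (M1,C5) ✓  (M1,C6) ✗  (M2,C2) ✓  (M2,C3) ✓  (M2,C5) ✓  (M2,C7) ✓  (M3,C1) ✓  (M4,C2) ✓  (M4,C3) ✓  (M4,C7) ✓  (M5,C2) ✗  (M5,C6) ✓  (M5,C7) ✓  (M6,C2) ✗  (M6,C3) ✓  (M7,C2) ✓  (M7,C3) ✓  (M7,C7) ✓
Counterexamples (restrictor pairs failing the scope): 3.

3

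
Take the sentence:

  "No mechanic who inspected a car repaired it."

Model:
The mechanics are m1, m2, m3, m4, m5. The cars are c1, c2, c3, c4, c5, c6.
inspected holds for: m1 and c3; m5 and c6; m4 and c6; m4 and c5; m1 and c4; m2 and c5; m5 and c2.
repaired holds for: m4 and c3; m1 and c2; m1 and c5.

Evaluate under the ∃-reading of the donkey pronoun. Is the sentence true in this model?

True

"it" takes "a car" as antecedent — a donkey pronoun bound across the clause boundary.
Truth condition: for no (m,c) with inspected(m,c) does repaired(m,c) hold.
Restrictor pairs — does the scope hold? (m1,c3):fails  (m1,c4):fails  (m2,c5):fails  (m4,c5):fails  (m4,c6):fails  (m5,c2):fails  (m5,c6):fails
Scope holds for no restrictor pair, so the sentence is true.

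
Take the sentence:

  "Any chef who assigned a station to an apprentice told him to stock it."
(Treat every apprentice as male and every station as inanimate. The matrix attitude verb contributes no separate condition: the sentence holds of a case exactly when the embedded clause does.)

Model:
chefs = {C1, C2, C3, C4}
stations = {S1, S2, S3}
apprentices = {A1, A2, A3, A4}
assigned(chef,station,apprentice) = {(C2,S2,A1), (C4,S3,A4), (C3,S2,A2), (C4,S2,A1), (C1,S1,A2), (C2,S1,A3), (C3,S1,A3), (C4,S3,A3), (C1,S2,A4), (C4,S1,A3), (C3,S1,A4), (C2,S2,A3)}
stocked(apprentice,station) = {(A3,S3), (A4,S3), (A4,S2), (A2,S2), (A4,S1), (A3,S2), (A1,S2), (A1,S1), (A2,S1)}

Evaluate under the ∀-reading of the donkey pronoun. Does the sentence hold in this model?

False

"him" takes "an apprentice" as antecedent and "it" takes "a station"; both are donkey pronouns co-varying with the restrictor.
Strong reading: for every (c,s,a) with assigned(c,s,a), stocked(a,s).
Restrictor triples: (C1,S1,A2)→stocked(A2,S1) ✓  (C1,S2,A4)→stocked(A4,S2) ✓  (C2,S1,A3)→stocked(A3,S1) ✗  (C2,S2,A1)→stocked(A1,S2) ✓  (C2,S2,A3)→stocked(A3,S2) ✓  (C3,S1,A3)→stocked(A3,S1) ✗  (C3,S1,A4)→stocked(A4,S1) ✓  (C3,S2,A2)→stocked(A2,S2) ✓  (C4,S1,A3)→stocked(A3,S1) ✗  (C4,S2,A1)→stocked(A1,S2) ✓  (C4,S3,A3)→stocked(A3,S3) ✓  (C4,S3,A4)→stocked(A4,S3) ✓
Counterexample: (C2,S1,A3) — stocked(A3,S1) does not hold.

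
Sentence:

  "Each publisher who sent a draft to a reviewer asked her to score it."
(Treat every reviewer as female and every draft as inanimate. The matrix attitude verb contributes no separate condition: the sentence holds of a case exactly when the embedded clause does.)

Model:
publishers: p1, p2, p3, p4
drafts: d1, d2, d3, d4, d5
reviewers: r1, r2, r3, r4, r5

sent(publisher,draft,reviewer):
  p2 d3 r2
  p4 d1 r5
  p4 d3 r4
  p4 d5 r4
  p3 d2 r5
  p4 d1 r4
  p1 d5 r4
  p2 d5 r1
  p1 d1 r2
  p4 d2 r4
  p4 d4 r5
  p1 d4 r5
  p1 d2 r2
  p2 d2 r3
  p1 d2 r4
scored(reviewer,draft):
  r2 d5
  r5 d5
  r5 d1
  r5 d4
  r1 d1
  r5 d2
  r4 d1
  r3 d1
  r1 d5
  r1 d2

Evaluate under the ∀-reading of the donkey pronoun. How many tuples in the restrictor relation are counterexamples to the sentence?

9

"her" takes "a reviewer" as antecedent and "it" takes "a draft"; both are donkey pronouns co-varying with the restrictor.
Strong reading: for every (p,d,r) with sent(p,d,r), scored(r,d).
Restrictor triples: (p1,d1,r2)→scored(r2,d1) ✗  (p1,d2,r2)→scored(r2,d2) ✗  (p1,d2,r4)→scored(r4,d2) ✗  (p1,d4,r5)→scored(r5,d4) ✓  (p1,d5,r4)→scored(r4,d5) ✗  (p2,d2,r3)→scored(r3,d2) ✗  (p2,d3,r2)→scored(r2,d3) ✗  (p2,d5,r1)→scored(r1,d5) ✓  (p3,d2,r5)→scored(r5,d2) ✓  (p4,d1,r4)→scored(r4,d1) ✓  (p4,d1,r5)→scored(r5,d1) ✓  (p4,d2,r4)→scored(r4,d2) ✗  (p4,d3,r4)→scored(r4,d3) ✗  (p4,d4,r5)→scored(r5,d4) ✓  (p4,d5,r4)→scored(r4,d5) ✗
Counterexamples (restrictor triples failing the scope): 9.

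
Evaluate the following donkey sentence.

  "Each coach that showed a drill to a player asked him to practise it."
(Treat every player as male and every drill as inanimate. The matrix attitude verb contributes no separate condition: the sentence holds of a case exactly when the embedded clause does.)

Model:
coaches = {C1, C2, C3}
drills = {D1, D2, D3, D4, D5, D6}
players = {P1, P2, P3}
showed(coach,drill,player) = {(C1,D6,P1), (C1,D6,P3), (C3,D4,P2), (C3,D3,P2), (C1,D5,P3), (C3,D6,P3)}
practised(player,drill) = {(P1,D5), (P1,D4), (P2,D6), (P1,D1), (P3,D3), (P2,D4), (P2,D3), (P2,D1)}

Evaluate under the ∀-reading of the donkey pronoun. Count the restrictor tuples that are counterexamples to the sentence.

"him" takes "a player" as antecedent and "it" takes "a drill"; both are donkey pronouns co-varying with the restrictor.
Strong reading: for every (c,d,p) with showed(c,d,p), practised(p,d).
Restrictor triples: (C1,D5,P3)→practised(P3,D5) ✗  (C1,D6,P1)→practised(P1,D6) ✗  (C1,D6,P3)→practised(P3,D6) ✗  (C3,D3,P2)→practised(P2,D3) ✓  (C3,D4,P2)→practised(P2,D4) ✓  (C3,D6,P3)→practised(P3,D6) ✗
Counterexamples (restrictor triples failing the scope): 4.

4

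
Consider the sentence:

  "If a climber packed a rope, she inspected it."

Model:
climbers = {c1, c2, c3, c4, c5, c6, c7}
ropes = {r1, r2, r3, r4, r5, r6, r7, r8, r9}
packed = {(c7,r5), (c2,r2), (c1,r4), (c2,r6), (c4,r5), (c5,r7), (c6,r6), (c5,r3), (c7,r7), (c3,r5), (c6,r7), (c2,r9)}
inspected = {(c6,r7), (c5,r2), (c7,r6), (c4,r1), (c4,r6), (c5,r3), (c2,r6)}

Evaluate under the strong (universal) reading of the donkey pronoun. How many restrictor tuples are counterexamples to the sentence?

"it" takes "a rope" as antecedent — a donkey pronoun bound across the clause boundary.
Strong reading: for every (c,r) with packed(c,r), inspected(c,r).
Restrictor pairs: (c1,r4) ✗  (c2,r2) ✗  (c2,r6) ✓  (c2,r9) ✗  (c3,r5) ✗  (c4,r5) ✗  (c5,r3) ✓  (c5,r7) ✗  (c6,r6) ✗  (c6,r7) ✓  (c7,r5) ✗  (c7,r7) ✗
Counterexamples (restrictor pairs failing the scope): 9.

9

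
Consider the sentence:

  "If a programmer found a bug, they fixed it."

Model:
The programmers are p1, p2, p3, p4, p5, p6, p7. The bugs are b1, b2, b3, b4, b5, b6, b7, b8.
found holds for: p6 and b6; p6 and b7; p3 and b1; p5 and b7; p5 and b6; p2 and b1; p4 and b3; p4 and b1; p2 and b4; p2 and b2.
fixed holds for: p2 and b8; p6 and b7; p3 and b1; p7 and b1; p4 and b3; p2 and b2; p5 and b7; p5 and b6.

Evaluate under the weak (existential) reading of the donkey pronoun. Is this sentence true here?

True

"it" takes "a bug" as antecedent — a donkey pronoun bound across the clause boundary.
Weak reading: every programmer p with some found-bug has at least one found-bug b such that fixed(p,b).
Per programmer: p2:✓  p3:✓  p4:✓  p5:✓  p6:✓
Every programmer in the restrictor has a witness.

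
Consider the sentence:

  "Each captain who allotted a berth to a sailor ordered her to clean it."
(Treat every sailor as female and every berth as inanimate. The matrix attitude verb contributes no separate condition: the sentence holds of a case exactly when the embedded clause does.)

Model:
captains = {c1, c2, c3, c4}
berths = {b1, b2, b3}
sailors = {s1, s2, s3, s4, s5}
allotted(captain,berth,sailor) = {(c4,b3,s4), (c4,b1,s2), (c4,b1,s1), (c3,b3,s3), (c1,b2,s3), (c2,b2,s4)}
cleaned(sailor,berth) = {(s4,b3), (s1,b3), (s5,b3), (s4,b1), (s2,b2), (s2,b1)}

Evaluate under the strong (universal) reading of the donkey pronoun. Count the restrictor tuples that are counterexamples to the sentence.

"her" takes "a sailor" as antecedent and "it" takes "a berth"; both are donkey pronouns co-varying with the restrictor.
Strong reading: for every (c,b,s) with allotted(c,b,s), cleaned(s,b).
Restrictor triples: (c1,b2,s3)→cleaned(s3,b2) ✗  (c2,b2,s4)→cleaned(s4,b2) ✗  (c3,b3,s3)→cleaned(s3,b3) ✗  (c4,b1,s1)→cleaned(s1,b1) ✗  (c4,b1,s2)→cleaned(s2,b1) ✓  (c4,b3,s4)→cleaned(s4,b3) ✓
Counterexamples (restrictor triples failing the scope): 4.

4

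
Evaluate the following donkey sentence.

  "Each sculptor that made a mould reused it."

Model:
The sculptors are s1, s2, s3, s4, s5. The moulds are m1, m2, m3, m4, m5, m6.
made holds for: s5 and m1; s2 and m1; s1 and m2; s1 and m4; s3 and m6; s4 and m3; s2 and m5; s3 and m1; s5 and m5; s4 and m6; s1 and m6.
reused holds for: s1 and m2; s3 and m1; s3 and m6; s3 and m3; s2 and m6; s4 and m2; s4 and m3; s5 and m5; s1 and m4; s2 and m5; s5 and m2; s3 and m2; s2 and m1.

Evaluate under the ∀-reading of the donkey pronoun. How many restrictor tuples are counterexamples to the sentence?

3

"it" takes "a mould" as antecedent — a donkey pronoun bound across the clause boundary.
Strong reading: for every (s,m) with made(s,m), reused(s,m).
Restrictor pairs: (s1,m2) ✓  (s1,m4) ✓  (s1,m6) ✗  (s2,m1) ✓  (s2,m5) ✓  (s3,m1) ✓  (s3,m6) ✓  (s4,m3) ✓  (s4,m6) ✗  (s5,m1) ✗  (s5,m5) ✓
Counterexamples (restrictor pairs failing the scope): 3.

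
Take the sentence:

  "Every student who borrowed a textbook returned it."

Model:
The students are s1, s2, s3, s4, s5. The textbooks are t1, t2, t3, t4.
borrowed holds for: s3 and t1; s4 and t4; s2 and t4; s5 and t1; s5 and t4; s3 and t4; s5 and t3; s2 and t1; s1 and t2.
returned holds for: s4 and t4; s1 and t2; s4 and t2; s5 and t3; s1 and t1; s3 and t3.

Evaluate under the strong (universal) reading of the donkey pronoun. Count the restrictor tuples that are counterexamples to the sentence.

6

"it" takes "a textbook" as antecedent — a donkey pronoun bound across the clause boundary.
Strong reading: for every (s,t) with borrowed(s,t), returned(s,t).
Restrictor pairs: (s1,t2) ✓  (s2,t1) ✗  (s2,t4) ✗  (s3,t1) ✗  (s3,t4) ✗  (s4,t4) ✓  (s5,t1) ✗  (s5,t3) ✓  (s5,t4) ✗
Counterexamples (restrictor pairs failing the scope): 6.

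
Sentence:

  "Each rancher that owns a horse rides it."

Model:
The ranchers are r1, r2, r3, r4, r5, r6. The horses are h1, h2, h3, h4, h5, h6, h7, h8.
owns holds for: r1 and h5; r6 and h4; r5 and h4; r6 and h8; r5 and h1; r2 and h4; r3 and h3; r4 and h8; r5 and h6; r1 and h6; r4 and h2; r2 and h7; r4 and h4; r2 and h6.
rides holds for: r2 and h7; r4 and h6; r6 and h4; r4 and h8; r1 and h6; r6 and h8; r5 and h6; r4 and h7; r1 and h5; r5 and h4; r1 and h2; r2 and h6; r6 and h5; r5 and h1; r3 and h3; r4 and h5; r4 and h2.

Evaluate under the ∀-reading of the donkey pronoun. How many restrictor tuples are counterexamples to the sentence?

2

"it" takes "a horse" as antecedent — a donkey pronoun bound across the clause boundary.
Strong reading: for every (r,h) with owns(r,h), rides(r,h).
Restrictor pairs: (r1,h5) ✓  (r1,h6) ✓  (r2,h4) ✗  (r2,h6) ✓  (r2,h7) ✓  (r3,h3) ✓  (r4,h2) ✓  (r4,h4) ✗  (r4,h8) ✓  (r5,h1) ✓  (r5,h4) ✓  (r5,h6) ✓  (r6,h4) ✓  (r6,h8) ✓
Counterexamples (restrictor pairs failing the scope): 2.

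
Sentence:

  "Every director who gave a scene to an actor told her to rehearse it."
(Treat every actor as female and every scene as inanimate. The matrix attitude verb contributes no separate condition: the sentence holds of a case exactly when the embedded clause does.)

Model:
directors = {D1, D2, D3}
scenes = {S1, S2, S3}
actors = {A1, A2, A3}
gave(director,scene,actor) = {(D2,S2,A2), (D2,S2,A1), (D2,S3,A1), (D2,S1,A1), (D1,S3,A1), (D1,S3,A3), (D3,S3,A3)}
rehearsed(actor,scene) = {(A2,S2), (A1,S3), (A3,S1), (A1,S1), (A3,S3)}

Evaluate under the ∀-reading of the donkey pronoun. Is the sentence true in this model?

"her" takes "an actor" as antecedent and "it" takes "a scene"; both are donkey pronouns co-varying with the restrictor.
Strong reading: for every (d,s,a) with gave(d,s,a), rehearsed(a,s).
Restrictor triples: (D1,S3,A1)→rehearsed(A1,S3) ✓  (D1,S3,A3)→rehearsed(A3,S3) ✓  (D2,S1,A1)→rehearsed(A1,S1) ✓  (D2,S2,A1)→rehearsed(A1,S2) ✗  (D2,S2,A2)→rehearsed(A2,S2) ✓  (D2,S3,A1)→rehearsed(A1,S3) ✓  (D3,S3,A3)→rehearsed(A3,S3) ✓
Counterexample: (D2,S2,A1) — rehearsed(A1,S2) does not hold.

False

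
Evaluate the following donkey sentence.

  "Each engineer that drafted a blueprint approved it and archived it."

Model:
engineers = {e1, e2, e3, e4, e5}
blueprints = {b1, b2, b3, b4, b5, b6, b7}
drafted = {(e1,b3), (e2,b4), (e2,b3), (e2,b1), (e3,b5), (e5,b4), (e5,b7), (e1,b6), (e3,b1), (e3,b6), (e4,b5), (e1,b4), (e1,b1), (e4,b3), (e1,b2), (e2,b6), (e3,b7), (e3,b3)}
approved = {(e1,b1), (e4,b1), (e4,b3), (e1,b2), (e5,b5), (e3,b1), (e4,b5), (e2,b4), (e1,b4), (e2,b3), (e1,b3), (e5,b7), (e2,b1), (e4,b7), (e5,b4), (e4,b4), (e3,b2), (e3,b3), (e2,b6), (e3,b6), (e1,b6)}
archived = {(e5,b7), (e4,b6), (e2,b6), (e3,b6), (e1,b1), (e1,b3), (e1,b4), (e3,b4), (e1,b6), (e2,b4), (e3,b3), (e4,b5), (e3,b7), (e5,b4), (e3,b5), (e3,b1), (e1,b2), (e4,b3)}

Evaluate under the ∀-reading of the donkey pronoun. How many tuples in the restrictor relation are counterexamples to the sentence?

"it" takes "a blueprint" as antecedent — a donkey pronoun bound across the clause boundary.
Strong reading: for every (e,b) with drafted(e,b), approved(e,b) ∧ archived(e,b).
Restrictor pairs: (e1,b1) ✓  (e1,b2) ✓  (e1,b3) ✓  (e1,b4) ✓  (e1,b6) ✓  (e2,b1) ✗  (e2,b3) ✗  (e2,b4) ✓  (e2,b6) ✓  (e3,b1) ✓  (e3,b3) ✓  (e3,b5) ✗  (e3,b6) ✓  (e3,b7) ✗  (e4,b3) ✓  (e4,b5) ✓  (e5,b4) ✓  (e5,b7) ✓
Counterexamples (restrictor pairs failing the scope): 4.

4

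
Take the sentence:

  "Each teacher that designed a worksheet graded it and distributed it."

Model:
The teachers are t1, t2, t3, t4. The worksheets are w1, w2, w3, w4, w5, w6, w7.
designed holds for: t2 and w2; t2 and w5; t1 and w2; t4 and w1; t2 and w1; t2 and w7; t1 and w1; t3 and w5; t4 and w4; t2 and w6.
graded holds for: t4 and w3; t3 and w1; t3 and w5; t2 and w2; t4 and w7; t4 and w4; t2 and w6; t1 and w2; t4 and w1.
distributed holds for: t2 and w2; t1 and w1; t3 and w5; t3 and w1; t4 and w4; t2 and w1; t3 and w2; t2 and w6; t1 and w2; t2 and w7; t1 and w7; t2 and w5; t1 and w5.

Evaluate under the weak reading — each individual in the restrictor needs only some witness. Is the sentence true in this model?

True

"it" takes "a worksheet" as antecedent — a donkey pronoun bound across the clause boundary.
Weak reading: every teacher t with some designed-worksheet has at least one designed-worksheet w such that graded(t,w) ∧ distributed(t,w).
Per teacher: t1:✓  t2:✓  t3:✓  t4:✓
Every teacher in the restrictor has a witness.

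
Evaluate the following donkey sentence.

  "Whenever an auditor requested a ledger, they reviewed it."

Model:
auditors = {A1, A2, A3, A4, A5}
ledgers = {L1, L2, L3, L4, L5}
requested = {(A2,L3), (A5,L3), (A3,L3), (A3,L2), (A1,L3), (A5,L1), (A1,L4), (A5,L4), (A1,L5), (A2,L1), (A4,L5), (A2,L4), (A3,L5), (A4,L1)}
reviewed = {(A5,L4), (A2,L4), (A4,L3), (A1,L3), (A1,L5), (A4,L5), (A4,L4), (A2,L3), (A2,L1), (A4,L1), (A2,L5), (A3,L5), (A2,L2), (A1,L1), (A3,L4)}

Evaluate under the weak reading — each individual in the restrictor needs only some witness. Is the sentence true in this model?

"it" takes "a ledger" as antecedent — a donkey pronoun bound across the clause boundary.
Weak reading: every auditor a with some requested-ledger has at least one requested-ledger l such that reviewed(a,l).
Per auditor: A1:✓  A2:✓  A3:✓  A4:✓  A5:✓
Every auditor in the restrictor has a witness.

True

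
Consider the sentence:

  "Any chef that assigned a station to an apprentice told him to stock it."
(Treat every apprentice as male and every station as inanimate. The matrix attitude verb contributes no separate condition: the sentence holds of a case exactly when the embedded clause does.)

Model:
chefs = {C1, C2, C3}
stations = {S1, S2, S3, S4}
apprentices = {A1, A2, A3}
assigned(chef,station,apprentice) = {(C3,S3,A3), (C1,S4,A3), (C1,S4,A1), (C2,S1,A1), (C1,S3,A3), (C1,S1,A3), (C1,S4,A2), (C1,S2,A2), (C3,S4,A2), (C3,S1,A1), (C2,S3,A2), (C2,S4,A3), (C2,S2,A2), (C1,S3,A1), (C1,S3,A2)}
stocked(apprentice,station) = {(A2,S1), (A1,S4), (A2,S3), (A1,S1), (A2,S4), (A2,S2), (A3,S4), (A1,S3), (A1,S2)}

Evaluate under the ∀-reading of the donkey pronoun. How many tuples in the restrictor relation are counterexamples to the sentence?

3

"him" takes "an apprentice" as antecedent and "it" takes "a station"; both are donkey pronouns co-varying with the restrictor.
Strong reading: for every (c,s,a) with assigned(c,s,a), stocked(a,s).
Restrictor triples: (C1,S1,A3)→stocked(A3,S1) ✗  (C1,S2,A2)→stocked(A2,S2) ✓  (C1,S3,A1)→stocked(A1,S3) ✓  (C1,S3,A2)→stocked(A2,S3) ✓  (C1,S3,A3)→stocked(A3,S3) ✗  (C1,S4,A1)→stocked(A1,S4) ✓  (C1,S4,A2)→stocked(A2,S4) ✓  (C1,S4,A3)→stocked(A3,S4) ✓  (C2,S1,A1)→stocked(A1,S1) ✓  (C2,S2,A2)→stocked(A2,S2) ✓  (C2,S3,A2)→stocked(A2,S3) ✓  (C2,S4,A3)→stocked(A3,S4) ✓  (C3,S1,A1)→stocked(A1,S1) ✓  (C3,S3,A3)→stocked(A3,S3) ✗  (C3,S4,A2)→stocked(A2,S4) ✓
Counterexamples (restrictor triples failing the scope): 3.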